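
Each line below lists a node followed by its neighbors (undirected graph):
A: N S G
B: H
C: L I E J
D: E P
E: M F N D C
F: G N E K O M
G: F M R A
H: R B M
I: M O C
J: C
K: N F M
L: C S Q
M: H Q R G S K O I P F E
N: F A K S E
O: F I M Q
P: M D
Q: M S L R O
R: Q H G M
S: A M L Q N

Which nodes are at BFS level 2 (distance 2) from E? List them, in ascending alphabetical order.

Level 0: E
Level 1: C, D, F, M, N
Level 2: A, G, H, I, J, K, L, O, P, Q, R, S
Level 3: B

A, G, H, I, J, K, L, O, P, Q, R, S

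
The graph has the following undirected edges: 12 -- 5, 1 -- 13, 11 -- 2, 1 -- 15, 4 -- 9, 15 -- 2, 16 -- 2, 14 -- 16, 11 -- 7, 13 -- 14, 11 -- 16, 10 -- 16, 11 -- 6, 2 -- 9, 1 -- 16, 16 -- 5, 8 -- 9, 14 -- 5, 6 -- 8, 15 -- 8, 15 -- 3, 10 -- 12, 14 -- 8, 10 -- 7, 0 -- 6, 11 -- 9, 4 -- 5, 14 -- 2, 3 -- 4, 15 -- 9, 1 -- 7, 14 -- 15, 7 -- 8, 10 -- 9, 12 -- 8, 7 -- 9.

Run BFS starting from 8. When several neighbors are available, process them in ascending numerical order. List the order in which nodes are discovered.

Visit 8; enqueue 6, 7, 9, 12, 14, 15 → queue [6, 7, 9, 12, 14, 15]
Visit 6; enqueue 0, 11 → queue [7, 9, 12, 14, 15, 0, 11]
Visit 7; enqueue 1, 10 → queue [9, 12, 14, 15, 0, 11, 1, 10]
Visit 9; enqueue 2, 4 → queue [12, 14, 15, 0, 11, 1, 10, 2, 4]
Visit 12; enqueue 5 → queue [14, 15, 0, 11, 1, 10, 2, 4, 5]
Visit 14; enqueue 13, 16 → queue [15, 0, 11, 1, 10, 2, 4, 5, 13, 16]
Visit 15; enqueue 3 → queue [0, 11, 1, 10, 2, 4, 5, 13, 16, 3]
Visit 0 → queue [11, 1, 10, 2, 4, 5, 13, 16, 3]
Visit 11 → queue [1, 10, 2, 4, 5, 13, 16, 3]
Visit 1 → queue [10, 2, 4, 5, 13, 16, 3]
Visit 10 → queue [2, 4, 5, 13, 16, 3]
Visit 2 → queue [4, 5, 13, 16, 3]
Visit 4 → queue [5, 13, 16, 3]
Visit 5 → queue [13, 16, 3]
Visit 13 → queue [16, 3]
Visit 16 → queue [3]
Visit 3 → queue []

8 6 7 9 12 14 15 0 11 1 10 2 4 5 13 16 3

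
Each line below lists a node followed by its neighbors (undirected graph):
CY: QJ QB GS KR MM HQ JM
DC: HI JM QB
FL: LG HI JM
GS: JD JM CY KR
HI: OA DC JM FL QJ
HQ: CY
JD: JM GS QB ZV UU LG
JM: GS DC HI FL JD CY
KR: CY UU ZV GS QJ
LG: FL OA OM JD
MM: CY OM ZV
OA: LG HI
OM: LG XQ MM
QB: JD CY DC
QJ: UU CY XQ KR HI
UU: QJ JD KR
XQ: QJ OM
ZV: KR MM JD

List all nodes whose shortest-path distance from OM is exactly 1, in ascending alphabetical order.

LG, MM, XQ

Level 0: OM
Level 1: LG, MM, XQ
Level 2: CY, FL, JD, OA, QJ, ZV
Level 3: GS, HI, HQ, JM, KR, QB, UU
Level 4: DC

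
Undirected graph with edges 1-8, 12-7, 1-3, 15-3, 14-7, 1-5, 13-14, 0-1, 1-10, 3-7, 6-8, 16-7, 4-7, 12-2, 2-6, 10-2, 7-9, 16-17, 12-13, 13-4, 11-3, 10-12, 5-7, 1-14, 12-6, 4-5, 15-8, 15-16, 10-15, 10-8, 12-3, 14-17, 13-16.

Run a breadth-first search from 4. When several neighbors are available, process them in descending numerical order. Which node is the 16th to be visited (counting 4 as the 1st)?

Visit 4; enqueue 13, 7, 5 → queue [13, 7, 5]
Visit 13; enqueue 16, 14, 12 → queue [7, 5, 16, 14, 12]
Visit 7; enqueue 9, 3 → queue [5, 16, 14, 12, 9, 3]
Visit 5; enqueue 1 → queue [16, 14, 12, 9, 3, 1]
Visit 16; enqueue 17, 15 → queue [14, 12, 9, 3, 1, 17, 15]
Visit 14 → queue [12, 9, 3, 1, 17, 15]
Visit 12; enqueue 10, 6, 2 → queue [9, 3, 1, 17, 15, 10, 6, 2]
Visit 9 → queue [3, 1, 17, 15, 10, 6, 2]
Visit 3; enqueue 11 → queue [1, 17, 15, 10, 6, 2, 11]
Visit 1; enqueue 8, 0 → queue [17, 15, 10, 6, 2, 11, 8, 0]
Visit 17 → queue [15, 10, 6, 2, 11, 8, 0]
Visit 15 → queue [10, 6, 2, 11, 8, 0]
Visit 10 → queue [6, 2, 11, 8, 0]
Visit 6 → queue [2, 11, 8, 0]
Visit 2 → queue [11, 8, 0]
Visit 11 → queue [8, 0]
Visit 8 → queue [0]
Visit 0 → queue []

Visit order: 4, 13, 7, 5, 16, 14, 12, 9, 3, 1, 17, 15, 10, 6, 2, 11, 8, 0

11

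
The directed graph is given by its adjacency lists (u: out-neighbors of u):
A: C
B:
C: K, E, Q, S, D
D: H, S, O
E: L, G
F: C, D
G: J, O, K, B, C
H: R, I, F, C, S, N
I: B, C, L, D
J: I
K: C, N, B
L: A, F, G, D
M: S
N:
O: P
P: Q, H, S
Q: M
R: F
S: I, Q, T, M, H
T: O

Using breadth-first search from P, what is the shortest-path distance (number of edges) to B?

3

Level 0: P
Level 1: H, Q, S
Level 2: C, F, I, M, N, R, T
Level 3: B, D, E, K, L, O
Level 4: A, G
Level 5: J
B first appears at level 3.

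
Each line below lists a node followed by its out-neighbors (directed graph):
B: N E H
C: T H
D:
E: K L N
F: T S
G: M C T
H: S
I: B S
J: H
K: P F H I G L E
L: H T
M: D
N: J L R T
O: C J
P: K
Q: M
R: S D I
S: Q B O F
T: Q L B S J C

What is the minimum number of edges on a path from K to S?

Level 0: K
Level 1: E, F, G, H, I, L, P
Level 2: B, C, M, N, S, T
Level 3: D, J, O, Q, R
S first appears at level 2.

2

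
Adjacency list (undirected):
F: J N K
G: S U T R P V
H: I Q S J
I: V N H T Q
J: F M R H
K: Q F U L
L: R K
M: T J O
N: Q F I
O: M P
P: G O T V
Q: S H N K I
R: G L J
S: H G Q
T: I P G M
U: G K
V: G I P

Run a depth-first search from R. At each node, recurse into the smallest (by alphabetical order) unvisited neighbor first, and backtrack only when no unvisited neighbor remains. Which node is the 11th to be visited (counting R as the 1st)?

H

Visit R
R → G
G → P
P → O
O → M
M → J
J → F
F → K
K → L
K → Q
Q → H
H → I
I → N
I → T
I → V
H → S
K → U

Visit order: R, G, P, O, M, J, F, K, L, Q, H, I, N, T, V, S, U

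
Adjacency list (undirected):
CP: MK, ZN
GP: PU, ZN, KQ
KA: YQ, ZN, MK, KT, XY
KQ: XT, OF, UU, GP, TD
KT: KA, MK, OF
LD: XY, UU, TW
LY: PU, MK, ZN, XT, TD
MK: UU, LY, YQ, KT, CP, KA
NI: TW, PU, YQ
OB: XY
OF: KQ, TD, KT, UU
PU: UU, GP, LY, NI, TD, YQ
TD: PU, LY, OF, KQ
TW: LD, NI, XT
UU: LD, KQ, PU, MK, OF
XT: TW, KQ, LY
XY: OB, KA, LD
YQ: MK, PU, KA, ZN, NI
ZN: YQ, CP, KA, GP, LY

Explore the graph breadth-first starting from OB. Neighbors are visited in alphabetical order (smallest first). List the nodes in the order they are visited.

Visit OB; enqueue XY → queue [XY]
Visit XY; enqueue KA, LD → queue [KA, LD]
Visit KA; enqueue KT, MK, YQ, ZN → queue [LD, KT, MK, YQ, ZN]
Visit LD; enqueue TW, UU → queue [KT, MK, YQ, ZN, TW, UU]
Visit KT; enqueue OF → queue [MK, YQ, ZN, TW, UU, OF]
Visit MK; enqueue CP, LY → queue [YQ, ZN, TW, UU, OF, CP, LY]
Visit YQ; enqueue NI, PU → queue [ZN, TW, UU, OF, CP, LY, NI, PU]
Visit ZN; enqueue GP → queue [TW, UU, OF, CP, LY, NI, PU, GP]
Visit TW; enqueue XT → queue [UU, OF, CP, LY, NI, PU, GP, XT]
Visit UU; enqueue KQ → queue [OF, CP, LY, NI, PU, GP, XT, KQ]
Visit OF; enqueue TD → queue [CP, LY, NI, PU, GP, XT, KQ, TD]
Visit CP → queue [LY, NI, PU, GP, XT, KQ, TD]
Visit LY → queue [NI, PU, GP, XT, KQ, TD]
Visit NI → queue [PU, GP, XT, KQ, TD]
Visit PU → queue [GP, XT, KQ, TD]
Visit GP → queue [XT, KQ, TD]
Visit XT → queue [KQ, TD]
Visit KQ → queue [TD]
Visit TD → queue []

OB -> XY -> KA -> LD -> KT -> MK -> YQ -> ZN -> TW -> UU -> OF -> CP -> LY -> NI -> PU -> GP -> XT -> KQ -> TD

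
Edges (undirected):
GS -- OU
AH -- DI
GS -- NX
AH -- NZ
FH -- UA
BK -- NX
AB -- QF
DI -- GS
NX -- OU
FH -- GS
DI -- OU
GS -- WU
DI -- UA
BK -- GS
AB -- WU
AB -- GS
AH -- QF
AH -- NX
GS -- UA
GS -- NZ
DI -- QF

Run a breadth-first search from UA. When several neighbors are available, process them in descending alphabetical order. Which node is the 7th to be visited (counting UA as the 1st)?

NZ

Visit UA; enqueue GS, FH, DI → queue [GS, FH, DI]
Visit GS; enqueue WU, OU, NZ, NX, BK, AB → queue [FH, DI, WU, OU, NZ, NX, BK, AB]
Visit FH → queue [DI, WU, OU, NZ, NX, BK, AB]
Visit DI; enqueue QF, AH → queue [WU, OU, NZ, NX, BK, AB, QF, AH]
Visit WU → queue [OU, NZ, NX, BK, AB, QF, AH]
Visit OU → queue [NZ, NX, BK, AB, QF, AH]
Visit NZ → queue [NX, BK, AB, QF, AH]
Visit NX → queue [BK, AB, QF, AH]
Visit BK → queue [AB, QF, AH]
Visit AB → queue [QF, AH]
Visit QF → queue [AH]
Visit AH → queue []

Visit order: UA, GS, FH, DI, WU, OU, NZ, NX, BK, AB, QF, AH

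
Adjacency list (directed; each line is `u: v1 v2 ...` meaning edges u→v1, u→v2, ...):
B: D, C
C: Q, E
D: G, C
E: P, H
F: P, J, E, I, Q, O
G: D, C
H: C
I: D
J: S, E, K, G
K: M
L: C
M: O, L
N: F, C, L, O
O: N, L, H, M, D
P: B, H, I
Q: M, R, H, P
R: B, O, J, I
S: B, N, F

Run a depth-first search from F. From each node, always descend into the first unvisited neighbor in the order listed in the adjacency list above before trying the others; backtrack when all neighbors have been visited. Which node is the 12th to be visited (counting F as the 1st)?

H

Visit F
F → P
P → B
B → D
D → G
G → C
C → Q
Q → M
M → O
O → N
N → L
O → H
Q → R
R → J
J → S
J → E
J → K
R → I

Visit order: F, P, B, D, G, C, Q, M, O, N, L, H, R, J, S, E, K, I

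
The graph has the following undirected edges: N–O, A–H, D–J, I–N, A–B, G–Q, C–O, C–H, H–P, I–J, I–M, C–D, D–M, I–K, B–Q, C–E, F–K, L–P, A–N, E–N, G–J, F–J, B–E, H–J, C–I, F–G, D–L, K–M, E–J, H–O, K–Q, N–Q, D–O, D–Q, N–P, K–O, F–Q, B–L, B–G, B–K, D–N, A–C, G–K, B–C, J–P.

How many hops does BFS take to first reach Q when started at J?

Level 0: J
Level 1: D, E, F, G, H, I, P
Level 2: A, B, C, K, L, M, N, O, Q
Q first appears at level 2.

2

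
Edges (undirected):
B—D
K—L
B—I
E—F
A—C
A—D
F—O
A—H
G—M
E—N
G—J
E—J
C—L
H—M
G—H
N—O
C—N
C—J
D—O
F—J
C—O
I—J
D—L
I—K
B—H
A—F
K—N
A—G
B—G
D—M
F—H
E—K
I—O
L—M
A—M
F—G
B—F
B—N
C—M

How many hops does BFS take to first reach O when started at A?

2

Level 0: A
Level 1: C, D, F, G, H, M
Level 2: B, E, J, L, N, O
Level 3: I, K
O first appears at level 2.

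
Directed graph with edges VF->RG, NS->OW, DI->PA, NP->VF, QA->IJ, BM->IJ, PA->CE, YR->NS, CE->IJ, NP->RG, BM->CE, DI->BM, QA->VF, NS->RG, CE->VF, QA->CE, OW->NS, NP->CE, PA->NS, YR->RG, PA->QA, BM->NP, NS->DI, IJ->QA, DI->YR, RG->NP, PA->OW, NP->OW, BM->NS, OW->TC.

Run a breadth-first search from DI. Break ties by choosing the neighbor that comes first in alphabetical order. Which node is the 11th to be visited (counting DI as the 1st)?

RG

Visit DI; enqueue BM, PA, YR → queue [BM, PA, YR]
Visit BM; enqueue CE, IJ, NP, NS → queue [PA, YR, CE, IJ, NP, NS]
Visit PA; enqueue OW, QA → queue [YR, CE, IJ, NP, NS, OW, QA]
Visit YR; enqueue RG → queue [CE, IJ, NP, NS, OW, QA, RG]
Visit CE; enqueue VF → queue [IJ, NP, NS, OW, QA, RG, VF]
Visit IJ → queue [NP, NS, OW, QA, RG, VF]
Visit NP → queue [NS, OW, QA, RG, VF]
Visit NS → queue [OW, QA, RG, VF]
Visit OW; enqueue TC → queue [QA, RG, VF, TC]
Visit QA → queue [RG, VF, TC]
Visit RG → queue [VF, TC]
Visit VF → queue [TC]
Visit TC → queue []

Visit order: DI, BM, PA, YR, CE, IJ, NP, NS, OW, QA, RG, VF, TC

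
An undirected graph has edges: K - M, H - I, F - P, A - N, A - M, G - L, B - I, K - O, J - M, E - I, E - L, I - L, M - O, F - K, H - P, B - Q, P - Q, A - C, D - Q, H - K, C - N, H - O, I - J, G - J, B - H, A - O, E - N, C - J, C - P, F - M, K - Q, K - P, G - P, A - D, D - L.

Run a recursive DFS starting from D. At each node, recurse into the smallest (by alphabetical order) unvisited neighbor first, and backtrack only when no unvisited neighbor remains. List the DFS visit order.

Visit D
D → A
A → C
C → J
J → G
G → L
L → E
E → I
I → B
B → H
H → K
K → F
F → M
M → O
F → P
P → Q
E → N

D, A, C, J, G, L, E, I, B, H, K, F, M, O, P, Q, N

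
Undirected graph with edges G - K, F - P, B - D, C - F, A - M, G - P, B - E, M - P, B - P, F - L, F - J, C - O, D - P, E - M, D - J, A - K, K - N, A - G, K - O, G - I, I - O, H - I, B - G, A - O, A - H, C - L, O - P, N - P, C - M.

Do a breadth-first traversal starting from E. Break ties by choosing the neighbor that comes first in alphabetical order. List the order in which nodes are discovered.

Visit E; enqueue B, M → queue [B, M]
Visit B; enqueue D, G, P → queue [M, D, G, P]
Visit M; enqueue A, C → queue [D, G, P, A, C]
Visit D; enqueue J → queue [G, P, A, C, J]
Visit G; enqueue I, K → queue [P, A, C, J, I, K]
Visit P; enqueue F, N, O → queue [A, C, J, I, K, F, N, O]
Visit A; enqueue H → queue [C, J, I, K, F, N, O, H]
Visit C; enqueue L → queue [J, I, K, F, N, O, H, L]
Visit J → queue [I, K, F, N, O, H, L]
Visit I → queue [K, F, N, O, H, L]
Visit K → queue [F, N, O, H, L]
Visit F → queue [N, O, H, L]
Visit N → queue [O, H, L]
Visit O → queue [H, L]
Visit H → queue [L]
Visit L → queue []

E -> B -> M -> D -> G -> P -> A -> C -> J -> I -> K -> F -> N -> O -> H -> L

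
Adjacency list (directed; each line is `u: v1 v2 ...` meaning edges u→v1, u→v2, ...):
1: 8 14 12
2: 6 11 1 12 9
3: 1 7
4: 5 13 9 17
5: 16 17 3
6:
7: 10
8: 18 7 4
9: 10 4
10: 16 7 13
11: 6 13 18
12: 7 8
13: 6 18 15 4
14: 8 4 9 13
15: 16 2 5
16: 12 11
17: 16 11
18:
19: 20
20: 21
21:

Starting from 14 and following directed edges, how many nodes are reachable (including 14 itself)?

18

BFS from 14 visits: 14, 13, 9, 8, 4, 18, 15, 6, 10, 7, 17, 5, 16, 2, 11, 3, 12, 1
Reachable nodes: 18 of 21 total.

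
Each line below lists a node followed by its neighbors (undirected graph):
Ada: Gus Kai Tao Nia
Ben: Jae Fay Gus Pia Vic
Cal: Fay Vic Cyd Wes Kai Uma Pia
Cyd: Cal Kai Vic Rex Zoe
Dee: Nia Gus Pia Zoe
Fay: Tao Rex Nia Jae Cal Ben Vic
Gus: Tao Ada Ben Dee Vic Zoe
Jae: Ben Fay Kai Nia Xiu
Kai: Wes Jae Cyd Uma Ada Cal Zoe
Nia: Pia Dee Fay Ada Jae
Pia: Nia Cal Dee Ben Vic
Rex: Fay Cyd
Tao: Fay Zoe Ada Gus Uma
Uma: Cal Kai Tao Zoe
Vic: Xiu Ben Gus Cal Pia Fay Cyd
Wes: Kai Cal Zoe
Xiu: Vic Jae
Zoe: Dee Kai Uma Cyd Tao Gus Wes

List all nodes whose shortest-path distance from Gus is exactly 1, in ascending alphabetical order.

Ada, Ben, Dee, Tao, Vic, Zoe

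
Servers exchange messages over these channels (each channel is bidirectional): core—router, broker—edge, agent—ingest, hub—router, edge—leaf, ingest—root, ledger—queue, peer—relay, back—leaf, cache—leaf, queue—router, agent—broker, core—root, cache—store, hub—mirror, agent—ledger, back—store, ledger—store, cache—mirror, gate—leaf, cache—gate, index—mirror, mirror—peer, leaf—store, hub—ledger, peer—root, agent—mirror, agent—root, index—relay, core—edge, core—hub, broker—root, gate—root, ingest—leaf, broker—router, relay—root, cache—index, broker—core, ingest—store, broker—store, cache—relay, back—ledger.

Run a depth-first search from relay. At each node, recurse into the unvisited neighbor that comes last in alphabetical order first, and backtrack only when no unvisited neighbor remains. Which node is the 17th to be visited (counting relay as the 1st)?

broker

Visit relay
relay → root
root → peer
peer → mirror
mirror → index
index → cache
cache → store
store → ledger
ledger → queue
queue → router
router → hub
hub → core
core → edge
edge → leaf
leaf → ingest
ingest → agent
agent → broker
leaf → gate
leaf → back

Visit order: relay, root, peer, mirror, index, cache, store, ledger, queue, router, hub, core, edge, leaf, ingest, agent, broker, gate, back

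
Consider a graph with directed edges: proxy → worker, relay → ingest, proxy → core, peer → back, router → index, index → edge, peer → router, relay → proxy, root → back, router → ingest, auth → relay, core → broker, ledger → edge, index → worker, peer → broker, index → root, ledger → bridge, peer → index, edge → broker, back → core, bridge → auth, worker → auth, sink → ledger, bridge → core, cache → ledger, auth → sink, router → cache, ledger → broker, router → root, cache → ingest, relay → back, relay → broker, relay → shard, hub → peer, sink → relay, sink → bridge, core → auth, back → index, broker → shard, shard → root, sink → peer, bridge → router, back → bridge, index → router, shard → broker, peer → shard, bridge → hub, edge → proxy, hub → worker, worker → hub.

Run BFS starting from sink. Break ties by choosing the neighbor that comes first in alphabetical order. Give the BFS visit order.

Visit sink; enqueue bridge, ledger, peer, relay → queue [bridge, ledger, peer, relay]
Visit bridge; enqueue auth, core, hub, router → queue [ledger, peer, relay, auth, core, hub, router]
Visit ledger; enqueue broker, edge → queue [peer, relay, auth, core, hub, router, broker, edge]
Visit peer; enqueue back, index, shard → queue [relay, auth, core, hub, router, broker, edge, back, index, shard]
Visit relay; enqueue ingest, proxy → queue [auth, core, hub, router, broker, edge, back, index, shard, ingest, proxy]
Visit auth → queue [core, hub, router, broker, edge, back, index, shard, ingest, proxy]
Visit core → queue [hub, router, broker, edge, back, index, shard, ingest, proxy]
Visit hub; enqueue worker → queue [router, broker, edge, back, index, shard, ingest, proxy, worker]
Visit router; enqueue cache, root → queue [broker, edge, back, index, shard, ingest, proxy, worker, cache, root]
Visit broker → queue [edge, back, index, shard, ingest, proxy, worker, cache, root]
Visit edge → queue [back, index, shard, ingest, proxy, worker, cache, root]
Visit back → queue [index, shard, ingest, proxy, worker, cache, root]
Visit index → queue [shard, ingest, proxy, worker, cache, root]
Visit shard → queue [ingest, proxy, worker, cache, root]
Visit ingest → queue [proxy, worker, cache, root]
Visit proxy → queue [worker, cache, root]
Visit worker → queue [cache, root]
Visit cache → queue [root]
Visit root → queue []

sink → bridge → ledger → peer → relay → auth → core → hub → router → broker → edge → back → index → shard → ingest → proxy → worker → cache → root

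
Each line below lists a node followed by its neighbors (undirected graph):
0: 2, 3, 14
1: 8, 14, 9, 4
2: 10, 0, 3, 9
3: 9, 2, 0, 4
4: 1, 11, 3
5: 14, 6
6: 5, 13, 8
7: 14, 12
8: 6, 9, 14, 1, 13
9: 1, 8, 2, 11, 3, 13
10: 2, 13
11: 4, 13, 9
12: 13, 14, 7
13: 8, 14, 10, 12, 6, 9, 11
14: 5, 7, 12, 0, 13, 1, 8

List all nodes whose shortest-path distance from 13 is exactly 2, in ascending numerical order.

Level 0: 13
Level 1: 6, 8, 9, 10, 11, 12, 14
Level 2: 0, 1, 2, 3, 4, 5, 7

0, 1, 2, 3, 4, 5, 7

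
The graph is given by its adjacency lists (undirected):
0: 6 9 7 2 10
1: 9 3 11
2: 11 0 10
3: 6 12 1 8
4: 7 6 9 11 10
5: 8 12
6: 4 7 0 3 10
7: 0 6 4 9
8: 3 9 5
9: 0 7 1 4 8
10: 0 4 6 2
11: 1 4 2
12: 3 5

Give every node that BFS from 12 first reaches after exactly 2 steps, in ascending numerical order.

1, 6, 8

Level 0: 12
Level 1: 3, 5
Level 2: 1, 6, 8
Level 3: 0, 4, 7, 9, 10, 11
Level 4: 2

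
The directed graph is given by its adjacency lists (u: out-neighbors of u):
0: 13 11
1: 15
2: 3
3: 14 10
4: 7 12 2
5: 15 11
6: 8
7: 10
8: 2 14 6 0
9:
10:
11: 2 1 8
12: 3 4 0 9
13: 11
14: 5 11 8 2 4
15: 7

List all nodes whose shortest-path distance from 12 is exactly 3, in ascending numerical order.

Level 0: 12
Level 1: 0, 3, 4, 9
Level 2: 2, 7, 10, 11, 13, 14
Level 3: 1, 5, 8
Level 4: 6, 15

1, 5, 8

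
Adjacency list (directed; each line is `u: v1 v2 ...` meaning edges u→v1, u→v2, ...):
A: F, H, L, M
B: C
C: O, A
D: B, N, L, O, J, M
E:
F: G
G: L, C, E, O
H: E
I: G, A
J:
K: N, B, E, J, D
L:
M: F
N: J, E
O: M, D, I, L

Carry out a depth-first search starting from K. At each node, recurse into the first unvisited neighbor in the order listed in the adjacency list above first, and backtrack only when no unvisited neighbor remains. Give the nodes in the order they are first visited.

Visit K
K → N
N → J
N → E
K → B
B → C
C → O
O → M
M → F
F → G
G → L
O → D
O → I
I → A
A → H

K, N, J, E, B, C, O, M, F, G, L, D, I, A, H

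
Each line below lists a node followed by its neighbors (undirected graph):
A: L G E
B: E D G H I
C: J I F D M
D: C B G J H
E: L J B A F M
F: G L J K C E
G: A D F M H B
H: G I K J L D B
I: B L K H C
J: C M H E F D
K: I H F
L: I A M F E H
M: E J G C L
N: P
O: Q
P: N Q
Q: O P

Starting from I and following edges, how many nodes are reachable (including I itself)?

13

BFS from I visits: I, B, C, H, K, L, D, E, G, F, J, M, A
Reachable nodes: 13 of 17 total.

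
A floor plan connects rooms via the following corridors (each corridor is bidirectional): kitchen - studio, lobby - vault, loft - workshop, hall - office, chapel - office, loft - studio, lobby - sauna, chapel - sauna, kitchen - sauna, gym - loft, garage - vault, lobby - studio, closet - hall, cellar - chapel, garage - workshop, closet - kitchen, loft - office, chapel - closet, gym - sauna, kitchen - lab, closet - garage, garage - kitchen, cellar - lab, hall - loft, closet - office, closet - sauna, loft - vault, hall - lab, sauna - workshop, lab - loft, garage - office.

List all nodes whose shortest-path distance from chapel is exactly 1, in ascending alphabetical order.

Level 0: chapel
Level 1: cellar, closet, office, sauna
Level 2: garage, gym, hall, kitchen, lab, lobby, loft, workshop
Level 3: studio, vault

cellar, closet, office, sauna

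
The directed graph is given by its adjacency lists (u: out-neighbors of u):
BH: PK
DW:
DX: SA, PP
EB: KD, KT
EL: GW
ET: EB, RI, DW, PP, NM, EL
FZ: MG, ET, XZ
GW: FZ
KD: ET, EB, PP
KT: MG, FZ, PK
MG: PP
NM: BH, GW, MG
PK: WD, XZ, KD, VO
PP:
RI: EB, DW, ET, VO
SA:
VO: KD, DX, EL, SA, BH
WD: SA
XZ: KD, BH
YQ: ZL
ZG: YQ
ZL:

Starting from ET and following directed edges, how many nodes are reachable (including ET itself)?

19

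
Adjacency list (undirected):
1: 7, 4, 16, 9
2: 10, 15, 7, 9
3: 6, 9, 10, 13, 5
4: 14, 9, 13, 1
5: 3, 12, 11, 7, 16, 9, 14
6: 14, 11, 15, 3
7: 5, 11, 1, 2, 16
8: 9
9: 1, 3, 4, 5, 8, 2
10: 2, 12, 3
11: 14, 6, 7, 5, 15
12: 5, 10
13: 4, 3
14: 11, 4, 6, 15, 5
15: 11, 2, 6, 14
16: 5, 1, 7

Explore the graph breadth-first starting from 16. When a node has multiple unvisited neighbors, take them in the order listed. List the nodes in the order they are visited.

16, 5, 1, 7, 3, 12, 11, 9, 14, 4, 2, 6, 10, 13, 15, 8

Visit 16; enqueue 5, 1, 7 → queue [5, 1, 7]
Visit 5; enqueue 3, 12, 11, 9, 14 → queue [1, 7, 3, 12, 11, 9, 14]
Visit 1; enqueue 4 → queue [7, 3, 12, 11, 9, 14, 4]
Visit 7; enqueue 2 → queue [3, 12, 11, 9, 14, 4, 2]
Visit 3; enqueue 6, 10, 13 → queue [12, 11, 9, 14, 4, 2, 6, 10, 13]
Visit 12 → queue [11, 9, 14, 4, 2, 6, 10, 13]
Visit 11; enqueue 15 → queue [9, 14, 4, 2, 6, 10, 13, 15]
Visit 9; enqueue 8 → queue [14, 4, 2, 6, 10, 13, 15, 8]
Visit 14 → queue [4, 2, 6, 10, 13, 15, 8]
Visit 4 → queue [2, 6, 10, 13, 15, 8]
Visit 2 → queue [6, 10, 13, 15, 8]
Visit 6 → queue [10, 13, 15, 8]
Visit 10 → queue [13, 15, 8]
Visit 13 → queue [15, 8]
Visit 15 → queue [8]
Visit 8 → queue []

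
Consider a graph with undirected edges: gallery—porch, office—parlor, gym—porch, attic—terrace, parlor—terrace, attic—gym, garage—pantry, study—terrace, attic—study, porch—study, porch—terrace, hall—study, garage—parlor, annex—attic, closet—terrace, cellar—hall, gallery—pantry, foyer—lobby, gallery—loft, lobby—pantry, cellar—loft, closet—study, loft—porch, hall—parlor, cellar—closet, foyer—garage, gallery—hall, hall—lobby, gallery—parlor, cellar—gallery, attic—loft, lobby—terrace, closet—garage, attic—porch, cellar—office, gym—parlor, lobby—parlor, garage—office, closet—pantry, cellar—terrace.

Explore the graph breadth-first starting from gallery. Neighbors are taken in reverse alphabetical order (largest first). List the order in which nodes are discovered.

gallery, porch, parlor, pantry, loft, hall, cellar, terrace, study, gym, attic, office, lobby, garage, closet, annex, foyer

Visit gallery; enqueue porch, parlor, pantry, loft, hall, cellar → queue [porch, parlor, pantry, loft, hall, cellar]
Visit porch; enqueue terrace, study, gym, attic → queue [parlor, pantry, loft, hall, cellar, terrace, study, gym, attic]
Visit parlor; enqueue office, lobby, garage → queue [pantry, loft, hall, cellar, terrace, study, gym, attic, office, lobby, garage]
Visit pantry; enqueue closet → queue [loft, hall, cellar, terrace, study, gym, attic, office, lobby, garage, closet]
Visit loft → queue [hall, cellar, terrace, study, gym, attic, office, lobby, garage, closet]
Visit hall → queue [cellar, terrace, study, gym, attic, office, lobby, garage, closet]
Visit cellar → queue [terrace, study, gym, attic, office, lobby, garage, closet]
Visit terrace → queue [study, gym, attic, office, lobby, garage, closet]
Visit study → queue [gym, attic, office, lobby, garage, closet]
Visit gym → queue [attic, office, lobby, garage, closet]
Visit attic; enqueue annex → queue [office, lobby, garage, closet, annex]
Visit office → queue [lobby, garage, closet, annex]
Visit lobby; enqueue foyer → queue [garage, closet, annex, foyer]
Visit garage → queue [closet, annex, foyer]
Visit closet → queue [annex, foyer]
Visit annex → queue [foyer]
Visit foyer → queue []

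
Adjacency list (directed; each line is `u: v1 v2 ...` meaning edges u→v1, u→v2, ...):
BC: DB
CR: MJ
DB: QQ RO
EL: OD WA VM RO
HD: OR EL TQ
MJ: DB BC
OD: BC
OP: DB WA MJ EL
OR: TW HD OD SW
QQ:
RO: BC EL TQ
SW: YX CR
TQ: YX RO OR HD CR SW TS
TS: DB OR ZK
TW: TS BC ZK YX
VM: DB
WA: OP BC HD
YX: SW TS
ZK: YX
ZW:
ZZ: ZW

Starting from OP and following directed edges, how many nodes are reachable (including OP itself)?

BFS from OP visits: OP, WA, MJ, EL, DB, HD, BC, VM, RO, OD, QQ, TQ, OR, YX, TS, SW, CR, TW, ZK
Reachable nodes: 19 of 21 total.

19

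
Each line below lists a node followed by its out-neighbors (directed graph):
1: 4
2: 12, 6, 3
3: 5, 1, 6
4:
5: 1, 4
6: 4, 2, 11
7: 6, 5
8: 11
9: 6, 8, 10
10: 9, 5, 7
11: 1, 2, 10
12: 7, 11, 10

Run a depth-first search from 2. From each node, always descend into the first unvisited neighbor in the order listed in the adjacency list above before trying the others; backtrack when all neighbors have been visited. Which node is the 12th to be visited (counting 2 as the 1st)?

Visit 2
2 → 12
12 → 7
7 → 6
6 → 4
6 → 11
11 → 1
11 → 10
10 → 9
9 → 8
10 → 5
2 → 3

Visit order: 2, 12, 7, 6, 4, 11, 1, 10, 9, 8, 5, 3

3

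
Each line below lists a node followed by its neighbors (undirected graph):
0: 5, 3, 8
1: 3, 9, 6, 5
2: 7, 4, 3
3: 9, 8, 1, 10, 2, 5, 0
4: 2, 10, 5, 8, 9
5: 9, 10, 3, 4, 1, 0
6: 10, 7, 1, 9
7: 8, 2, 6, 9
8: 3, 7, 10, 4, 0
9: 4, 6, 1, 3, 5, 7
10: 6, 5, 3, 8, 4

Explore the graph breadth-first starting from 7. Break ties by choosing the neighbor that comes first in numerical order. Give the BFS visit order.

7, 2, 6, 8, 9, 3, 4, 1, 10, 0, 5

Visit 7; enqueue 2, 6, 8, 9 → queue [2, 6, 8, 9]
Visit 2; enqueue 3, 4 → queue [6, 8, 9, 3, 4]
Visit 6; enqueue 1, 10 → queue [8, 9, 3, 4, 1, 10]
Visit 8; enqueue 0 → queue [9, 3, 4, 1, 10, 0]
Visit 9; enqueue 5 → queue [3, 4, 1, 10, 0, 5]
Visit 3 → queue [4, 1, 10, 0, 5]
Visit 4 → queue [1, 10, 0, 5]
Visit 1 → queue [10, 0, 5]
Visit 10 → queue [0, 5]
Visit 0 → queue [5]
Visit 5 → queue []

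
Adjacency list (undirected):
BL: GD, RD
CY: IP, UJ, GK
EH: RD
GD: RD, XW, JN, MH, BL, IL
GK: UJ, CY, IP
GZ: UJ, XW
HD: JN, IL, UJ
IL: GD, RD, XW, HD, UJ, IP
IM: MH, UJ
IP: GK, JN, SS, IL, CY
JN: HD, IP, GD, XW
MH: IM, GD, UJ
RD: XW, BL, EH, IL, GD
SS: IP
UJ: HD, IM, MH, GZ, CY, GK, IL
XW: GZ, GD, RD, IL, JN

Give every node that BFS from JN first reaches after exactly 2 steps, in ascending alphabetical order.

BL, CY, GK, GZ, IL, MH, RD, SS, UJ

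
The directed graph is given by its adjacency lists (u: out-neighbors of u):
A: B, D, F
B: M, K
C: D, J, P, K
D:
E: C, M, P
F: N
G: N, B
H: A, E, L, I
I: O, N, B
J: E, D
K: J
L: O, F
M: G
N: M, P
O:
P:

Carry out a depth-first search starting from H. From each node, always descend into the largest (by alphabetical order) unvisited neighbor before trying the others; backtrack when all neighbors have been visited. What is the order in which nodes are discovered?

Visit H
H → L
L → O
L → F
F → N
N → P
N → M
M → G
G → B
B → K
K → J
J → E
E → C
C → D
H → I
H → A

H, L, O, F, N, P, M, G, B, K, J, E, C, D, I, A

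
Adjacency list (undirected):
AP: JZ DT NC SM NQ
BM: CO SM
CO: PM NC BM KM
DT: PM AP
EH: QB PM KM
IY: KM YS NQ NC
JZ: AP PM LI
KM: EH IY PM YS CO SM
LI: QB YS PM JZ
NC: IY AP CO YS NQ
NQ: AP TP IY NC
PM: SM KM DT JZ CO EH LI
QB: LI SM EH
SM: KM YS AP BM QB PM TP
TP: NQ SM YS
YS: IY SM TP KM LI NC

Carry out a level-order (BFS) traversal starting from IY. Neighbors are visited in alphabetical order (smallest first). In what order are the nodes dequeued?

IY -> KM -> NC -> NQ -> YS -> CO -> EH -> PM -> SM -> AP -> TP -> LI -> BM -> QB -> DT -> JZ

Visit IY; enqueue KM, NC, NQ, YS → queue [KM, NC, NQ, YS]
Visit KM; enqueue CO, EH, PM, SM → queue [NC, NQ, YS, CO, EH, PM, SM]
Visit NC; enqueue AP → queue [NQ, YS, CO, EH, PM, SM, AP]
Visit NQ; enqueue TP → queue [YS, CO, EH, PM, SM, AP, TP]
Visit YS; enqueue LI → queue [CO, EH, PM, SM, AP, TP, LI]
Visit CO; enqueue BM → queue [EH, PM, SM, AP, TP, LI, BM]
Visit EH; enqueue QB → queue [PM, SM, AP, TP, LI, BM, QB]
Visit PM; enqueue DT, JZ → queue [SM, AP, TP, LI, BM, QB, DT, JZ]
Visit SM → queue [AP, TP, LI, BM, QB, DT, JZ]
Visit AP → queue [TP, LI, BM, QB, DT, JZ]
Visit TP → queue [LI, BM, QB, DT, JZ]
Visit LI → queue [BM, QB, DT, JZ]
Visit BM → queue [QB, DT, JZ]
Visit QB → queue [DT, JZ]
Visit DT → queue [JZ]
Visit JZ → queue []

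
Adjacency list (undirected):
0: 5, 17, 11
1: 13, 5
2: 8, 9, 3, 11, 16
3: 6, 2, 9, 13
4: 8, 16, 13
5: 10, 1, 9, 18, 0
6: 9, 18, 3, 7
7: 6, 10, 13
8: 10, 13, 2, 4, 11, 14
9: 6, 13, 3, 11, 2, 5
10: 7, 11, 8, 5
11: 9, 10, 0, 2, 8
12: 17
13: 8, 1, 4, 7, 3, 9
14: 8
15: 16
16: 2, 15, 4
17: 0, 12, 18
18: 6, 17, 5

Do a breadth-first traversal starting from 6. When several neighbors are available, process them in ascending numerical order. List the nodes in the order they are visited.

Visit 6; enqueue 3, 7, 9, 18 → queue [3, 7, 9, 18]
Visit 3; enqueue 2, 13 → queue [7, 9, 18, 2, 13]
Visit 7; enqueue 10 → queue [9, 18, 2, 13, 10]
Visit 9; enqueue 5, 11 → queue [18, 2, 13, 10, 5, 11]
Visit 18; enqueue 17 → queue [2, 13, 10, 5, 11, 17]
Visit 2; enqueue 8, 16 → queue [13, 10, 5, 11, 17, 8, 16]
Visit 13; enqueue 1, 4 → queue [10, 5, 11, 17, 8, 16, 1, 4]
Visit 10 → queue [5, 11, 17, 8, 16, 1, 4]
Visit 5; enqueue 0 → queue [11, 17, 8, 16, 1, 4, 0]
Visit 11 → queue [17, 8, 16, 1, 4, 0]
Visit 17; enqueue 12 → queue [8, 16, 1, 4, 0, 12]
Visit 8; enqueue 14 → queue [16, 1, 4, 0, 12, 14]
Visit 16; enqueue 15 → queue [1, 4, 0, 12, 14, 15]
Visit 1 → queue [4, 0, 12, 14, 15]
Visit 4 → queue [0, 12, 14, 15]
Visit 0 → queue [12, 14, 15]
Visit 12 → queue [14, 15]
Visit 14 → queue [15]
Visit 15 → queue []

6, 3, 7, 9, 18, 2, 13, 10, 5, 11, 17, 8, 16, 1, 4, 0, 12, 14, 15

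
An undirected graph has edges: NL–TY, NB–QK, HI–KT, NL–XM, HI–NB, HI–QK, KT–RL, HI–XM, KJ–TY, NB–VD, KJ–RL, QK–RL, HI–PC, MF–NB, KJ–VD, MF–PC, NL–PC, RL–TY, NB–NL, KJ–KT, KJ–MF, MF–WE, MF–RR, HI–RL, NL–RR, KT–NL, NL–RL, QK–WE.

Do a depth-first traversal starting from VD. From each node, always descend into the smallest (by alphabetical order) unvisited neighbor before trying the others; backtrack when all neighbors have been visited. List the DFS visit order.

VD -> KJ -> KT -> HI -> NB -> MF -> PC -> NL -> RL -> QK -> WE -> TY -> RR -> XM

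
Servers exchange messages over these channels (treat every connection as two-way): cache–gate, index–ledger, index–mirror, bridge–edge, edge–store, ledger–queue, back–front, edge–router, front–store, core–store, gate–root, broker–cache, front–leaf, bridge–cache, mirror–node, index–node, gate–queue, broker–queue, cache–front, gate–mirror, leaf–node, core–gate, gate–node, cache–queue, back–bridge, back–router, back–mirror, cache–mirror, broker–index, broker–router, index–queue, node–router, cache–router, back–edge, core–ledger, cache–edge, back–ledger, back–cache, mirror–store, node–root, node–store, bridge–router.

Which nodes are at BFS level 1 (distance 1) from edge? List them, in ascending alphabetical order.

back, bridge, cache, router, store

Level 0: edge
Level 1: back, bridge, cache, router, store
Level 2: broker, core, front, gate, ledger, mirror, node, queue
Level 3: index, leaf, root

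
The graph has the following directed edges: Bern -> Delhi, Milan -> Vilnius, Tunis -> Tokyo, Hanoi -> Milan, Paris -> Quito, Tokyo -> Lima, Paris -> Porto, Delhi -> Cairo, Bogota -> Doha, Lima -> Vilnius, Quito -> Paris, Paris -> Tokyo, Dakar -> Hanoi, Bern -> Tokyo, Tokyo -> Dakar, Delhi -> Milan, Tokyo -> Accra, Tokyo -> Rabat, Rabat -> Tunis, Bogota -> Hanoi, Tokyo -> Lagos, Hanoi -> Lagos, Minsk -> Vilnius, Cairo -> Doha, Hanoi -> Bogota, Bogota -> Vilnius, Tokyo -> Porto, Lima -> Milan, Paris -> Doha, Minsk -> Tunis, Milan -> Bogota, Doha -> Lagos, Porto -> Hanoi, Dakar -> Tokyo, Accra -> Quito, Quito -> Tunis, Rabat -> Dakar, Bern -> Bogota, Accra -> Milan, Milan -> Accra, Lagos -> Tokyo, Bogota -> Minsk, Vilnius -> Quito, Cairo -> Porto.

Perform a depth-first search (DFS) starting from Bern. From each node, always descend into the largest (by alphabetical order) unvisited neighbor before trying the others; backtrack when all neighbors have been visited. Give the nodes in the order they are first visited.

Visit Bern
Bern → Tokyo
Tokyo → Rabat
Rabat → Tunis
Rabat → Dakar
Dakar → Hanoi
Hanoi → Milan
Milan → Vilnius
Vilnius → Quito
Quito → Paris
Paris → Porto
Paris → Doha
Doha → Lagos
Milan → Bogota
Bogota → Minsk
Milan → Accra
Tokyo → Lima
Bern → Delhi
Delhi → Cairo

Bern Tokyo Rabat Tunis Dakar Hanoi Milan Vilnius Quito Paris Porto Doha Lagos Bogota Minsk Accra Lima Delhi Cairo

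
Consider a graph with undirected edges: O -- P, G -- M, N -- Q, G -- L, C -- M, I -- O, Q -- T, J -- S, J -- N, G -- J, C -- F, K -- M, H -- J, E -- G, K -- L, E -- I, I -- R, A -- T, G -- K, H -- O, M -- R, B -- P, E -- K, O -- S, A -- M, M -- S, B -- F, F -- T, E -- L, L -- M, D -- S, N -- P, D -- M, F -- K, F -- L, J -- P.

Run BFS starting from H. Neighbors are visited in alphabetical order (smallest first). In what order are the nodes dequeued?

Visit H; enqueue J, O → queue [J, O]
Visit J; enqueue G, N, P, S → queue [O, G, N, P, S]
Visit O; enqueue I → queue [G, N, P, S, I]
Visit G; enqueue E, K, L, M → queue [N, P, S, I, E, K, L, M]
Visit N; enqueue Q → queue [P, S, I, E, K, L, M, Q]
Visit P; enqueue B → queue [S, I, E, K, L, M, Q, B]
Visit S; enqueue D → queue [I, E, K, L, M, Q, B, D]
Visit I; enqueue R → queue [E, K, L, M, Q, B, D, R]
Visit E → queue [K, L, M, Q, B, D, R]
Visit K; enqueue F → queue [L, M, Q, B, D, R, F]
Visit L → queue [M, Q, B, D, R, F]
Visit M; enqueue A, C → queue [Q, B, D, R, F, A, C]
Visit Q; enqueue T → queue [B, D, R, F, A, C, T]
Visit B → queue [D, R, F, A, C, T]
Visit D → queue [R, F, A, C, T]
Visit R → queue [F, A, C, T]
Visit F → queue [A, C, T]
Visit A → queue [C, T]
Visit C → queue [T]
Visit T → queue []

H -> J -> O -> G -> N -> P -> S -> I -> E -> K -> L -> M -> Q -> B -> D -> R -> F -> A -> C -> T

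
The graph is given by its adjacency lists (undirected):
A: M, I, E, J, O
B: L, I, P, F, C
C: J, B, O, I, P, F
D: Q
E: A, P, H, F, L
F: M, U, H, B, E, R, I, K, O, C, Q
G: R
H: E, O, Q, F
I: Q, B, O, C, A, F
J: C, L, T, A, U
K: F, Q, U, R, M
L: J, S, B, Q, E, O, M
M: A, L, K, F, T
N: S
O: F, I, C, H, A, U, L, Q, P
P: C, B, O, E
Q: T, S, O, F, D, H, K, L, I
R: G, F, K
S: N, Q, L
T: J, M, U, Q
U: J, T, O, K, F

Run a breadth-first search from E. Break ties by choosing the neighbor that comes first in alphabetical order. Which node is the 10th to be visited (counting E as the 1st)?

O

Visit E; enqueue A, F, H, L, P → queue [A, F, H, L, P]
Visit A; enqueue I, J, M, O → queue [F, H, L, P, I, J, M, O]
Visit F; enqueue B, C, K, Q, R, U → queue [H, L, P, I, J, M, O, B, C, K, Q, R, U]
Visit H → queue [L, P, I, J, M, O, B, C, K, Q, R, U]
Visit L; enqueue S → queue [P, I, J, M, O, B, C, K, Q, R, U, S]
Visit P → queue [I, J, M, O, B, C, K, Q, R, U, S]
Visit I → queue [J, M, O, B, C, K, Q, R, U, S]
Visit J; enqueue T → queue [M, O, B, C, K, Q, R, U, S, T]
Visit M → queue [O, B, C, K, Q, R, U, S, T]
Visit O → queue [B, C, K, Q, R, U, S, T]
Visit B → queue [C, K, Q, R, U, S, T]
Visit C → queue [K, Q, R, U, S, T]
Visit K → queue [Q, R, U, S, T]
Visit Q; enqueue D → queue [R, U, S, T, D]
Visit R; enqueue G → queue [U, S, T, D, G]
Visit U → queue [S, T, D, G]
Visit S; enqueue N → queue [T, D, G, N]
Visit T → queue [D, G, N]
Visit D → queue [G, N]
Visit G → queue [N]
Visit N → queue []

Visit order: E, A, F, H, L, P, I, J, M, O, B, C, K, Q, R, U, S, T, D, G, N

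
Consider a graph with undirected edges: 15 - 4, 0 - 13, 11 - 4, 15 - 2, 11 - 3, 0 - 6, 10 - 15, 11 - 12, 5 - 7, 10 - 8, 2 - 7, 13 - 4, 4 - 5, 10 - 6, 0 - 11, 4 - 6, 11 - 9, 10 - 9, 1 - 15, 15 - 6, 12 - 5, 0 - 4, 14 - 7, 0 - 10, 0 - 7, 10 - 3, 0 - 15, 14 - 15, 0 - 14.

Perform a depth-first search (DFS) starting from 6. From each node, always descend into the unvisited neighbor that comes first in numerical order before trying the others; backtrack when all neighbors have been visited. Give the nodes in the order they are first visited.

6 → 0 → 4 → 5 → 7 → 2 → 15 → 1 → 10 → 3 → 11 → 9 → 12 → 8 → 14 → 13

Visit 6
6 → 0
0 → 4
4 → 5
5 → 7
7 → 2
2 → 15
15 → 1
15 → 10
10 → 3
3 → 11
11 → 9
11 → 12
10 → 8
15 → 14
4 → 13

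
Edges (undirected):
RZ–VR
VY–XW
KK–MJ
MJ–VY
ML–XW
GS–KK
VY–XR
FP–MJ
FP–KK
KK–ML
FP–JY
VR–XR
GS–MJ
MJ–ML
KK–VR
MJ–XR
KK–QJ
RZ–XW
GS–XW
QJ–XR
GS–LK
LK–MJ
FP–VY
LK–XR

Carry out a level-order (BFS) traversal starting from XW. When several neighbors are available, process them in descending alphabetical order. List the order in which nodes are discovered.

XW -> VY -> RZ -> ML -> GS -> XR -> MJ -> FP -> VR -> KK -> LK -> QJ -> JY

Visit XW; enqueue VY, RZ, ML, GS → queue [VY, RZ, ML, GS]
Visit VY; enqueue XR, MJ, FP → queue [RZ, ML, GS, XR, MJ, FP]
Visit RZ; enqueue VR → queue [ML, GS, XR, MJ, FP, VR]
Visit ML; enqueue KK → queue [GS, XR, MJ, FP, VR, KK]
Visit GS; enqueue LK → queue [XR, MJ, FP, VR, KK, LK]
Visit XR; enqueue QJ → queue [MJ, FP, VR, KK, LK, QJ]
Visit MJ → queue [FP, VR, KK, LK, QJ]
Visit FP; enqueue JY → queue [VR, KK, LK, QJ, JY]
Visit VR → queue [KK, LK, QJ, JY]
Visit KK → queue [LK, QJ, JY]
Visit LK → queue [QJ, JY]
Visit QJ → queue [JY]
Visit JY → queue []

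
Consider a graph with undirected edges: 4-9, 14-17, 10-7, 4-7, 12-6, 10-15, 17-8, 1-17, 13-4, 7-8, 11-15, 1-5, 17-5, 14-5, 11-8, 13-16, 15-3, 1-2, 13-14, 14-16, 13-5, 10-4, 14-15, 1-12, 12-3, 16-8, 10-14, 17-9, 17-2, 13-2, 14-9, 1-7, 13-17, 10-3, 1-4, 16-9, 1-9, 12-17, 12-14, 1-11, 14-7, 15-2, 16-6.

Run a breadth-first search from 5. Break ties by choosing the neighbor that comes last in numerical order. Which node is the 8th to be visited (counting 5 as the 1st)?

8

Visit 5; enqueue 17, 14, 13, 1 → queue [17, 14, 13, 1]
Visit 17; enqueue 12, 9, 8, 2 → queue [14, 13, 1, 12, 9, 8, 2]
Visit 14; enqueue 16, 15, 10, 7 → queue [13, 1, 12, 9, 8, 2, 16, 15, 10, 7]
Visit 13; enqueue 4 → queue [1, 12, 9, 8, 2, 16, 15, 10, 7, 4]
Visit 1; enqueue 11 → queue [12, 9, 8, 2, 16, 15, 10, 7, 4, 11]
Visit 12; enqueue 6, 3 → queue [9, 8, 2, 16, 15, 10, 7, 4, 11, 6, 3]
Visit 9 → queue [8, 2, 16, 15, 10, 7, 4, 11, 6, 3]
Visit 8 → queue [2, 16, 15, 10, 7, 4, 11, 6, 3]
Visit 2 → queue [16, 15, 10, 7, 4, 11, 6, 3]
Visit 16 → queue [15, 10, 7, 4, 11, 6, 3]
Visit 15 → queue [10, 7, 4, 11, 6, 3]
Visit 10 → queue [7, 4, 11, 6, 3]
Visit 7 → queue [4, 11, 6, 3]
Visit 4 → queue [11, 6, 3]
Visit 11 → queue [6, 3]
Visit 6 → queue [3]
Visit 3 → queue []

Visit order: 5, 17, 14, 13, 1, 12, 9, 8, 2, 16, 15, 10, 7, 4, 11, 6, 3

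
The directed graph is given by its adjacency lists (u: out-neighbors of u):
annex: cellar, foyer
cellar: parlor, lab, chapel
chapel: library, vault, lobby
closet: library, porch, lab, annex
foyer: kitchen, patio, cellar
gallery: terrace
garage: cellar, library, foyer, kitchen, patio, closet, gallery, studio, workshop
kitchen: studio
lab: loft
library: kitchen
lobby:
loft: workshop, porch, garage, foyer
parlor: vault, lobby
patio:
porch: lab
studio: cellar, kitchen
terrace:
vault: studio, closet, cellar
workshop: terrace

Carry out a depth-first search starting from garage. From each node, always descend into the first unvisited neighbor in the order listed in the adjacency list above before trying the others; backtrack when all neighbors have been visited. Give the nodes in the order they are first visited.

garage → cellar → parlor → vault → studio → kitchen → closet → library → porch → lab → loft → workshop → terrace → foyer → patio → annex → lobby → chapel → gallery

Visit garage
garage → cellar
cellar → parlor
parlor → vault
vault → studio
studio → kitchen
vault → closet
closet → library
closet → porch
porch → lab
lab → loft
loft → workshop
workshop → terrace
loft → foyer
foyer → patio
closet → annex
parlor → lobby
cellar → chapel
garage → gallery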